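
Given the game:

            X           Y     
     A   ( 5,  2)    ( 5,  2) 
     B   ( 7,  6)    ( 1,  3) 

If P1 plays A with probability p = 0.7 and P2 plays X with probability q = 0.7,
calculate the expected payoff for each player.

E[P1] = 5.06, E[P2] = 2.93

Work:
E[P1] = p·q·π₁(A,X) + p·(1-q)·π₁(A,Y) + (1-p)·q·π₁(B,X) + (1-p)·(1-q)·π₁(B,Y)
= 0.7·0.7·5 + 0.7·0.3·5 + 0.3·0.7·7 + 0.3·0.3·1
= 5.06

E[P2] = 2.93 (similar calculation)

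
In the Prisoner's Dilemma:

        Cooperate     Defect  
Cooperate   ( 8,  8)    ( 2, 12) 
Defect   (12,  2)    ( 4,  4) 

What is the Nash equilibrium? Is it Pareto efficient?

(Defect, Defect) is NE; not Pareto efficient

Work:
Defect dominates Cooperate for both players:
If P2 cooperates: Defect (12) > Cooperate (8)
If P2 defects: Defect (4) > Cooperate (2)
NE: (Defect, Defect) with payoff (4, 4)
But (Cooperate, Cooperate) = (8, 8) Pareto dominates (4, 4)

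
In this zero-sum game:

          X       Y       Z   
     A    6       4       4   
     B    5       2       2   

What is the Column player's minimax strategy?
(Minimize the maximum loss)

Column should play Y or Z (all achieve the minimum), value = 4

Work:
Column player minimizes Row's maximum payoff:
Column X: max payoff to Row = 6
Column Y: max payoff to Row = 4
Column Z: max payoff to Row = 4
Minimum is 4, achieved by columns Y, Z (tied).
Each of Y or Z is a minimax strategy.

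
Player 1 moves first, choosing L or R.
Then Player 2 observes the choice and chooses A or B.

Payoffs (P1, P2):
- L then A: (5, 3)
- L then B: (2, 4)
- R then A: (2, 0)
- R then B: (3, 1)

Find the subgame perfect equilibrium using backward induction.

P1 plays R, P2 plays B after L and B after R; Payoff (3, 1)

Work:
Backward induction:
After L: P2 chooses B → P1 gets 2
After R: P2 chooses B → P1 gets 3
P1 chooses R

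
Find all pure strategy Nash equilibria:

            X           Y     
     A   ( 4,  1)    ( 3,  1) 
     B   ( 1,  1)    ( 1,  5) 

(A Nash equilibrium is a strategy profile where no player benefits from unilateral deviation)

Nash equilibrium: (A, X), (A, Y)

Work:
Best responses:
  P1 vs X: payoffs [4, 1] → best response A (payoff 4)
  P1 vs Y: payoffs [3, 1] → best response A (payoff 3)
  P2 vs A: payoffs [1, 1] → best response X/Y (payoff 1)
  P2 vs B: payoffs [1, 5] → best response Y (payoff 5)
Mutual best responses: (A,X), (A,Y) → Nash equilibria.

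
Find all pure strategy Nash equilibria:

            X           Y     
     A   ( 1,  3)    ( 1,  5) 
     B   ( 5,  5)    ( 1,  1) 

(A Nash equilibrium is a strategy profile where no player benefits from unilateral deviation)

Nash equilibrium: (A, Y), (B, X)

Work:
Best responses:
  P1 vs X: payoffs [1, 5] → best response B (payoff 5)
  P1 vs Y: payoffs [1, 1] → best response A/B (payoff 1)
  P2 vs A: payoffs [3, 5] → best response Y (payoff 5)
  P2 vs B: payoffs [5, 1] → best response X (payoff 5)
Mutual best responses: (A,Y), (B,X) → Nash equilibria.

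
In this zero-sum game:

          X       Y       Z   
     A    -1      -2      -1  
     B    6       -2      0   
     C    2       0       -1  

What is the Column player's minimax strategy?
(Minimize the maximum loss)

Column should play Y or Z (all achieve the minimum), value = 0

Work:
Column player minimizes Row's maximum payoff:
Column X: max payoff to Row = 6
Column Y: max payoff to Row = 0
Column Z: max payoff to Row = 0
Minimum is 0, achieved by columns Y, Z (tied).
Each of Y or Z is a minimax strategy.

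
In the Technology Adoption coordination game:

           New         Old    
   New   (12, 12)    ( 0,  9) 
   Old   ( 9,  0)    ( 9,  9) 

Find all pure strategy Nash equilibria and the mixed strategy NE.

Pure NE: (New, New) and (Old, Old); Mixed NE: p = 0.75, q = 0.75

Work:
Check pure NE:
(New, New): (12, 12) - no unilateral deviation beneficial
(Old, Old): (9, 9) - no unilateral deviation beneficial
Mixed NE: P1 plays New with p = 0.75, P2 plays New with q = 0.75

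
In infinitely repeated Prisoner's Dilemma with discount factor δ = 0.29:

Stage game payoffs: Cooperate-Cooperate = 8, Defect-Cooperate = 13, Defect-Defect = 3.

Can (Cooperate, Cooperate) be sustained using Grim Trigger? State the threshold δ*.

δ* = 0.5; since δ = 0.29 < 0.5, cooperation cannot be sustained

Work:
For Grim Trigger:
Cooperate forever: 8/(1-δ)
Defect then punished: 13 + 3·δ/(1-δ)
Need: 8/(1-δ) ≥ 13 + 3·δ/(1-δ)
Solving: δ ≥ (T-R)/(T-P) = (13-8)/(13-3) = 0.5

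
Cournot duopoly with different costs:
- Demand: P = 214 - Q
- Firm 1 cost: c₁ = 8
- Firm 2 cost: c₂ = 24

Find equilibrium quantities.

q₁* = 74.0, q₂* = 58.0

Work:
Reaction: q₁ = (214 - 8 - q₂)/2
Reaction: q₂ = (214 - 24 - q₁)/2
Solve simultaneously:
q₁* = (214 - 2×8 + 24)/3 = 74.0
q₂* = (214 - 2×24 + 8)/3 = 58.0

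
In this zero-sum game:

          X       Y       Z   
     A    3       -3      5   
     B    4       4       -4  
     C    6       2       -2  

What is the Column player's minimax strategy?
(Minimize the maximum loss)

Column should play Y, value = 4

Work:
Column player minimizes Row's maximum payoff:
Column X: max payoff to Row = 6
Column Y: max payoff to Row = 4
Column Z: max payoff to Row = 5
Minimum is 4, achieved by column Y.
Minimax strategy: Y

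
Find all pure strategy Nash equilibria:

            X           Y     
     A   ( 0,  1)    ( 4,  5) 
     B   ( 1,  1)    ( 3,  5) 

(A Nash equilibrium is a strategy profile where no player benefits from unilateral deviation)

Nash equilibrium: (A, Y)

Work:
Best responses:
  P1 vs X: payoffs [0, 1] → best response B (payoff 1)
  P1 vs Y: payoffs [4, 3] → best response A (payoff 4)
  P2 vs A: payoffs [1, 5] → best response Y (payoff 5)
  P2 vs B: payoffs [1, 5] → best response Y (payoff 5)
Mutual best responses: (A,Y) → Nash equilibria.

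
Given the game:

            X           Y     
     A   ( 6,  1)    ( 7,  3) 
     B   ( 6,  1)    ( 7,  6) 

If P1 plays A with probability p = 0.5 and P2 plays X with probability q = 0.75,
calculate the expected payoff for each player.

E[P1] = 6.25, E[P2] = 1.875

Work:
E[P1] = p·q·π₁(A,X) + p·(1-q)·π₁(A,Y) + (1-p)·q·π₁(B,X) + (1-p)·(1-q)·π₁(B,Y)
= 0.5·0.75·6 + 0.5·0.25·7 + 0.5·0.75·6 + 0.5·0.25·7
= 6.25

E[P2] = 1.875 (similar calculation)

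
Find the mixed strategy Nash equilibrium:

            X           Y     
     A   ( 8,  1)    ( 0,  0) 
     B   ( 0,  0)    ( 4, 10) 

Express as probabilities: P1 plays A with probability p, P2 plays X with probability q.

p = 0.9091, q = 0.3333

Work:
Find probabilities that make opponent indifferent:
P2 chooses q to make P1 indifferent between A and B
P1 chooses p to make P2 indifferent between X and Y
Mixed NE: P1 plays (A: 0.9091, B: 0.0909), P2 plays (X: 0.3333, Y: 0.6667)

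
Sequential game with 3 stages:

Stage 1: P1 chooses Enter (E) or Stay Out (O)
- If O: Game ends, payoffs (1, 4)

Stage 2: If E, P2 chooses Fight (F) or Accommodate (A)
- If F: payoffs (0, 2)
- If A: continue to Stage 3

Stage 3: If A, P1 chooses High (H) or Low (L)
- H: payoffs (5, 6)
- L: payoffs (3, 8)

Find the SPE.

SPE: (E, A, H); Outcome (5, 6)

Work:
Stage 3: P1 chooses H (5 vs 3)
Stage 2: P2: F->2, A->6 (anticipating H). Choose A
Stage 1: P1: O->1, E->5 (anticipating A, H). Choose E
SPE path: E -> A -> H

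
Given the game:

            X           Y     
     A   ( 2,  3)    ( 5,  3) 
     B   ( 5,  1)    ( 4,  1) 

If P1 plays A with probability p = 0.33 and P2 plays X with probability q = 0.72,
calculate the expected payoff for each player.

E[P1] = 4.0996, E[P2] = 1.66

Work:
E[P1] = p·q·π₁(A,X) + p·(1-q)·π₁(A,Y) + (1-p)·q·π₁(B,X) + (1-p)·(1-q)·π₁(B,Y)
= 0.33·0.72·2 + 0.33·0.28·5 + 0.67·0.72·5 + 0.67·0.28·4
= 4.0996

E[P2] = 1.66 (similar calculation)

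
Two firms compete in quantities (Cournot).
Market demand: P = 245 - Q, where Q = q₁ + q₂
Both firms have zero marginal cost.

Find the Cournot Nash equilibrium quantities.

q₁* = q₂* = 81.67; P* = 81.67

Work:
Profit: π_i = P·q_i = (a - q_i - q_j)·q_i
FOC: ∂π_i/∂q_i = a - 2q_i - q_j = 0
Reaction function: q_i = (245 - q_j)/2
Symmetry: q* = 245/3 = 81.67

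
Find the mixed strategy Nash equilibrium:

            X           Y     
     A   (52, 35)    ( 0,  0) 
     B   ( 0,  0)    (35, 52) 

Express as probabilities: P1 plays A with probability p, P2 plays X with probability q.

p = 0.5977, q = 0.4023

Work:
Find probabilities that make opponent indifferent:
P2 chooses q to make P1 indifferent between A and B
P1 chooses p to make P2 indifferent between X and Y
Mixed NE: P1 plays (A: 0.5977, B: 0.4023), P2 plays (X: 0.4023, Y: 0.5977)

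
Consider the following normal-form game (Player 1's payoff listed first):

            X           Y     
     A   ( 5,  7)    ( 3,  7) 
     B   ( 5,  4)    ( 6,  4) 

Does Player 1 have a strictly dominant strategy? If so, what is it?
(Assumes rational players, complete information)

No strictly dominant strategy exists for Player 1

Work:
A strategy strictly dominates another if it gives a strictly higher payoff against every opponent action. Compare each pair of P1's strategies column-by-column:
  A vs B: [5 vs 5, 3 vs 6] → A does not strictly dominate B (column X: 5 ≤ 5)
  B vs A: [5 vs 5, 6 vs 3] → B does not strictly dominate A (column X: 5 ≤ 5)
No single strategy strictly dominates all others → no strictly dominant strategy.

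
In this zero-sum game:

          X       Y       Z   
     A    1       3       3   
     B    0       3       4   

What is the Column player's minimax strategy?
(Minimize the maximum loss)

Column should play X, value = 1

Work:
Column player minimizes Row's maximum payoff:
Column X: max payoff to Row = 1
Column Y: max payoff to Row = 3
Column Z: max payoff to Row = 4
Minimum is 1, achieved by column X.
Minimax strategy: X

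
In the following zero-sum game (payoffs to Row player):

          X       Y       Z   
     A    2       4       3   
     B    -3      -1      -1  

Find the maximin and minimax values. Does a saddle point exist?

Maximin = 2, Minimax = 2, Saddle: True

Work:
Row minimums: [2, -3] → maximin = 2
Column maximums: [2, 4, 3] → minimax = 2
Saddle point exists! Game value = 2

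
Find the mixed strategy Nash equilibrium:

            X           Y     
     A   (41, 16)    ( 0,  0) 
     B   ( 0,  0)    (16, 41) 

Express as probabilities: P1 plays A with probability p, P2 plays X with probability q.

p = 0.7193, q = 0.2807

Work:
Find probabilities that make opponent indifferent:
P2 chooses q to make P1 indifferent between A and B
P1 chooses p to make P2 indifferent between X and Y
Mixed NE: P1 plays (A: 0.7193, B: 0.2807), P2 plays (X: 0.2807, Y: 0.7193)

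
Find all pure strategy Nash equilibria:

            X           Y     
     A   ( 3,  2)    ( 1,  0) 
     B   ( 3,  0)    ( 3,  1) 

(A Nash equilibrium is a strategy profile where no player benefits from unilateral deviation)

Nash equilibrium: (A, X), (B, Y)

Work:
Best responses:
  P1 vs X: payoffs [3, 3] → best response A/B (payoff 3)
  P1 vs Y: payoffs [1, 3] → best response B (payoff 3)
  P2 vs A: payoffs [2, 0] → best response X (payoff 2)
  P2 vs B: payoffs [0, 1] → best response Y (payoff 1)
Mutual best responses: (A,X), (B,Y) → Nash equilibria.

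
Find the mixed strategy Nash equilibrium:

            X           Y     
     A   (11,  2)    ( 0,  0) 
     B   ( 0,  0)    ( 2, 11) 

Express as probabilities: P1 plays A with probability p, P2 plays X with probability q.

p = 0.8462, q = 0.1538

Work:
Find probabilities that make opponent indifferent:
P2 chooses q to make P1 indifferent between A and B
P1 chooses p to make P2 indifferent between X and Y
Mixed NE: P1 plays (A: 0.8462, B: 0.1538), P2 plays (X: 0.1538, Y: 0.8462)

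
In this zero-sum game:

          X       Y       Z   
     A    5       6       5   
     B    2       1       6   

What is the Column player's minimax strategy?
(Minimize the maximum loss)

Column should play X, value = 5

Work:
Column player minimizes Row's maximum payoff:
Column X: max payoff to Row = 5
Column Y: max payoff to Row = 6
Column Z: max payoff to Row = 6
Minimum is 5, achieved by column X.
Minimax strategy: X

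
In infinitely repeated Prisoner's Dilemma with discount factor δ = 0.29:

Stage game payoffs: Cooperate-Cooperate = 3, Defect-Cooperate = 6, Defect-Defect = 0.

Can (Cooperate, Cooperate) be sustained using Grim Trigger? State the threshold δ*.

δ* = 0.5; since δ = 0.29 < 0.5, cooperation cannot be sustained

Work:
For Grim Trigger:
Cooperate forever: 3/(1-δ)
Defect then punished: 6 + 0·δ/(1-δ)
Need: 3/(1-δ) ≥ 6 + 0·δ/(1-δ)
Solving: δ ≥ (T-R)/(T-P) = (6-3)/(6-0) = 0.5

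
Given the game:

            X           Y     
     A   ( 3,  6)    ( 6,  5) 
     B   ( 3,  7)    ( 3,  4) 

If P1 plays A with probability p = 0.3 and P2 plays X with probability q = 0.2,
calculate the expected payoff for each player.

E[P1] = 3.72, E[P2] = 4.78

Work:
E[P1] = p·q·π₁(A,X) + p·(1-q)·π₁(A,Y) + (1-p)·q·π₁(B,X) + (1-p)·(1-q)·π₁(B,Y)
= 0.3·0.2·3 + 0.3·0.8·6 + 0.7·0.2·3 + 0.7·0.8·3
= 3.72

E[P2] = 4.78 (similar calculation)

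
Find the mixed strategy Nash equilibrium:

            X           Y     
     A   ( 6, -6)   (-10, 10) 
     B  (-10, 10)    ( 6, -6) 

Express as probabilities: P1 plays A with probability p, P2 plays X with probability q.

p = 0.5, q = 0.5

Work:
Find probabilities that make opponent indifferent:
P2 chooses q to make P1 indifferent between A and B
P1 chooses p to make P2 indifferent between X and Y
Mixed NE: P1 plays (A: 0.5, B: 0.5), P2 plays (X: 0.5, Y: 0.5)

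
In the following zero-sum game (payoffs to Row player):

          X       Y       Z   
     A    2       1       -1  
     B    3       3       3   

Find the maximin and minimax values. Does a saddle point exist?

Maximin = 3, Minimax = 3, Saddle: True

Work:
Row minimums: [-1, 3] → maximin = 3
Column maximums: [3, 3, 3] → minimax = 3
Saddle point exists! Game value = 3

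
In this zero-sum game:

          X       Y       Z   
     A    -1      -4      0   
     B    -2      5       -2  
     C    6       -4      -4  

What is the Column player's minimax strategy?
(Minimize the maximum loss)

Column should play Z, value = 0

Work:
Column player minimizes Row's maximum payoff:
Column X: max payoff to Row = 6
Column Y: max payoff to Row = 5
Column Z: max payoff to Row = 0
Minimum is 0, achieved by column Z.
Minimax strategy: Z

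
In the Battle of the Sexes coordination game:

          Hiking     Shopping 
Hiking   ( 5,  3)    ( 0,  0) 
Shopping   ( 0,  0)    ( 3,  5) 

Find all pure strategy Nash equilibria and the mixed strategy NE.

Pure NE: (Hiking, Hiking) and (Shopping, Shopping); Mixed NE: p = 0.625, q = 0.375

Work:
Check pure NE:
(Hiking, Hiking): (5, 3) - no unilateral deviation beneficial
(Shopping, Shopping): (3, 5) - no unilateral deviation beneficial
Mixed NE: P1 plays Hiking with p = 0.625, P2 plays Hiking with q = 0.375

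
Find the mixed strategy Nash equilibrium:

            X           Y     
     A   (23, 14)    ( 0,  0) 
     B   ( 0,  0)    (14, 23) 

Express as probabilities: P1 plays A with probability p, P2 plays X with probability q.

p = 0.6216, q = 0.3784

Work:
Find probabilities that make opponent indifferent:
P2 chooses q to make P1 indifferent between A and B
P1 chooses p to make P2 indifferent between X and Y
Mixed NE: P1 plays (A: 0.6216, B: 0.3784), P2 plays (X: 0.3784, Y: 0.6216)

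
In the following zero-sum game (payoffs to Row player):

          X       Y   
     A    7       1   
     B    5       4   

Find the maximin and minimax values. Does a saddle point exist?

Maximin = 4, Minimax = 4, Saddle: True

Work:
Row minimums: [1, 4] → maximin = 4
Column maximums: [7, 4] → minimax = 4
Saddle point exists! Game value = 4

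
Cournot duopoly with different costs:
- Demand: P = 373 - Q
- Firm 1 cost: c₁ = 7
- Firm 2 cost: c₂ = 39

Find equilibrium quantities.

q₁* = 132.67, q₂* = 100.67

Work:
Reaction: q₁ = (373 - 7 - q₂)/2
Reaction: q₂ = (373 - 39 - q₁)/2
Solve simultaneously:
q₁* = (373 - 2×7 + 39)/3 = 132.67
q₂* = (373 - 2×39 + 7)/3 = 100.67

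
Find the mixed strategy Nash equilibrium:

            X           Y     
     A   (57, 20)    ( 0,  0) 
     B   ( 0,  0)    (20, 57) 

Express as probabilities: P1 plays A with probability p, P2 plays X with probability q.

p = 0.7403, q = 0.2597

Work:
Find probabilities that make opponent indifferent:
P2 chooses q to make P1 indifferent between A and B
P1 chooses p to make P2 indifferent between X and Y
Mixed NE: P1 plays (A: 0.7403, B: 0.2597), P2 plays (X: 0.2597, Y: 0.7403)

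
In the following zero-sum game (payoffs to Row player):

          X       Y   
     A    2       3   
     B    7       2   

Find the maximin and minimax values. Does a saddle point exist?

Maximin = 2, Minimax = 3, Saddle: False

Work:
Row minimums: [2, 2] → maximin = 2
Column maximums: [7, 3] → minimax = 3
No saddle point (maximin ≠ minimax). Mixed strategy needed.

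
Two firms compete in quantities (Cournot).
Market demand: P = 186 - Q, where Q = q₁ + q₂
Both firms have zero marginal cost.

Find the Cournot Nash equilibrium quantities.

q₁* = q₂* = 62.0; P* = 62.0

Work:
Profit: π_i = P·q_i = (a - q_i - q_j)·q_i
FOC: ∂π_i/∂q_i = a - 2q_i - q_j = 0
Reaction function: q_i = (186 - q_j)/2
Symmetry: q* = 186/3 = 62.0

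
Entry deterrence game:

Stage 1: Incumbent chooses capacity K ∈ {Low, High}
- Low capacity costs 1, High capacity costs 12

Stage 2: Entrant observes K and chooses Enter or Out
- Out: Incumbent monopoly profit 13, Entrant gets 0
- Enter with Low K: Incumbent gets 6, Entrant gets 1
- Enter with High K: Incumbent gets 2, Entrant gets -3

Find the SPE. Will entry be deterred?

SPE: (Low, Enter|Low, Out|High); Entry not deterred. Incumbent net profit = 5, Entrant gets 1

Work:
After Low K: Entrant enters (1 > 0)
After High K: Entrant stays out (-3 < 0)
Incumbent: Low → 6−1=5, High → 13−12=1
Incumbent chooses Low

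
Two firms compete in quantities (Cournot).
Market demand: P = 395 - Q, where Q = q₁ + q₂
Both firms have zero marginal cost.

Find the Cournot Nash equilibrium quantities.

q₁* = q₂* = 131.67; P* = 131.67

Work:
Profit: π_i = P·q_i = (a - q_i - q_j)·q_i
FOC: ∂π_i/∂q_i = a - 2q_i - q_j = 0
Reaction function: q_i = (395 - q_j)/2
Symmetry: q* = 395/3 = 131.67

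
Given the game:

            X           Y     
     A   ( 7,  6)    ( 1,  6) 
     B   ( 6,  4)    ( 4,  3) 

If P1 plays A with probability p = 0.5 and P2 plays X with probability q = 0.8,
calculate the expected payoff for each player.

E[P1] = 5.7, E[P2] = 4.9

Work:
E[P1] = p·q·π₁(A,X) + p·(1-q)·π₁(A,Y) + (1-p)·q·π₁(B,X) + (1-p)·(1-q)·π₁(B,Y)
= 0.5·0.8·7 + 0.5·0.2·1 + 0.5·0.8·6 + 0.5·0.2·4
= 5.7

E[P2] = 4.9 (similar calculation)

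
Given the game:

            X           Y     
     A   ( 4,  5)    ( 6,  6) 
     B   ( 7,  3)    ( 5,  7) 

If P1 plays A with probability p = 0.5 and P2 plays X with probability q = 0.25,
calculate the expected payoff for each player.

E[P1] = 5.5, E[P2] = 5.875

Work:
E[P1] = p·q·π₁(A,X) + p·(1-q)·π₁(A,Y) + (1-p)·q·π₁(B,X) + (1-p)·(1-q)·π₁(B,Y)
= 0.5·0.25·4 + 0.5·0.75·6 + 0.5·0.25·7 + 0.5·0.75·5
= 5.5

E[P2] = 5.875 (similar calculation)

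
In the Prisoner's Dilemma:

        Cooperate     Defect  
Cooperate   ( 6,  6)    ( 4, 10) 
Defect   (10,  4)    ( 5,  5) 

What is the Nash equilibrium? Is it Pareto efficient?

(Defect, Defect) is NE; not Pareto efficient

Work:
Defect dominates Cooperate for both players:
If P2 cooperates: Defect (10) > Cooperate (6)
If P2 defects: Defect (5) > Cooperate (4)
NE: (Defect, Defect) with payoff (5, 5)
But (Cooperate, Cooperate) = (6, 6) Pareto dominates (5, 5)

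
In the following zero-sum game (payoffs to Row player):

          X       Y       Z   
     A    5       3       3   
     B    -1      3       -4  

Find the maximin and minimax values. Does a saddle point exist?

Maximin = 3, Minimax = 3, Saddle: True

Work:
Row minimums: [3, -4] → maximin = 3
Column maximums: [5, 3, 3] → minimax = 3
Saddle point exists! Game value = 3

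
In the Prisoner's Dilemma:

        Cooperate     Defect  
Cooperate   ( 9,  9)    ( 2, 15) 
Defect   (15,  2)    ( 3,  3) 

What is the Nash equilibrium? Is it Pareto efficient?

(Defect, Defect) is NE; not Pareto efficient

Work:
Defect dominates Cooperate for both players:
If P2 cooperates: Defect (15) > Cooperate (9)
If P2 defects: Defect (3) > Cooperate (2)
NE: (Defect, Defect) with payoff (3, 3)
But (Cooperate, Cooperate) = (9, 9) Pareto dominates (3, 3)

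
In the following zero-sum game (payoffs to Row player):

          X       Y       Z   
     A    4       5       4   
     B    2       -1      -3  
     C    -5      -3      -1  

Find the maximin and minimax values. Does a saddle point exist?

Maximin = 4, Minimax = 4, Saddle: True

Work:
Row minimums: [4, -3, -5] → maximin = 4
Column maximums: [4, 5, 4] → minimax = 4
Saddle point exists! Game value = 4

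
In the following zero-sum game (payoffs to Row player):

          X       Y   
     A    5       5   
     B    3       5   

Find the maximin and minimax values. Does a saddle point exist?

Maximin = 5, Minimax = 5, Saddle: True

Work:
Row minimums: [5, 3] → maximin = 5
Column maximums: [5, 5] → minimax = 5
Saddle point exists! Game value = 5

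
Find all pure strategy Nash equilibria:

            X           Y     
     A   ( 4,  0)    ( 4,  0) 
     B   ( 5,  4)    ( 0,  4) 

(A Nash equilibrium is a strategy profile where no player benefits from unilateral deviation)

Nash equilibrium: (A, Y), (B, X)

Work:
Best responses:
  P1 vs X: payoffs [4, 5] → best response B (payoff 5)
  P1 vs Y: payoffs [4, 0] → best response A (payoff 4)
  P2 vs A: payoffs [0, 0] → best response X/Y (payoff 0)
  P2 vs B: payoffs [4, 4] → best response X/Y (payoff 4)
Mutual best responses: (A,Y), (B,X) → Nash equilibria.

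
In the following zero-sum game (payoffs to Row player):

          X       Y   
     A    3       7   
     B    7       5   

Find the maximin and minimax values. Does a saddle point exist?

Maximin = 5, Minimax = 7, Saddle: False

Work:
Row minimums: [3, 5] → maximin = 5
Column maximums: [7, 7] → minimax = 7
No saddle point (maximin ≠ minimax). Mixed strategy needed.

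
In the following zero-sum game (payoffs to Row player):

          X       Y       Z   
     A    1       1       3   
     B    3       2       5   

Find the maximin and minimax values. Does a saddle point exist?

Maximin = 2, Minimax = 2, Saddle: True

Work:
Row minimums: [1, 2] → maximin = 2
Column maximums: [3, 2, 5] → minimax = 2
Saddle point exists! Game value = 2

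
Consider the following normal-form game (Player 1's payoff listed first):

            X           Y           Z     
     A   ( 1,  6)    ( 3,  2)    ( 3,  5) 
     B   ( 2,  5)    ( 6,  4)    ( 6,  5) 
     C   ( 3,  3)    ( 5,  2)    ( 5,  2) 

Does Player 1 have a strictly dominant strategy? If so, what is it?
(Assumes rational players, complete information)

No strictly dominant strategy exists for Player 1

Work:
A strategy strictly dominates another if it gives a strictly higher payoff against every opponent action. Compare each pair of P1's strategies column-by-column:
  A vs B: [1 vs 2, 3 vs 6, 3 vs 6] → A does not strictly dominate B (column X: 1 ≤ 2)
  A vs C: [1 vs 3, 3 vs 5, 3 vs 5] → A does not strictly dominate C (column X: 1 ≤ 3)
  B vs A: [2 vs 1, 6 vs 3, 6 vs 3] → B strictly dominates A
  B vs C: [2 vs 3, 6 vs 5, 6 vs 5] → B does not strictly dominate C (column X: 2 ≤ 3)
  C vs A: [3 vs 1, 5 vs 3, 5 vs 3] → C strictly dominates A
  C vs B: [3 vs 2, 5 vs 6, 5 vs 6] → C does not strictly dominate B (column Y: 5 ≤ 6)
No single strategy strictly dominates all others → no strictly dominant strategy.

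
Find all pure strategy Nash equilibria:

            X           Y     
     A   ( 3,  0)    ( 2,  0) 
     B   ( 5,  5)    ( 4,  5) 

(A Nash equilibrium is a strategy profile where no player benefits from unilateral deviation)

Nash equilibrium: (B, X), (B, Y)

Work:
Best responses:
  P1 vs X: payoffs [3, 5] → best response B (payoff 5)
  P1 vs Y: payoffs [2, 4] → best response B (payoff 4)
  P2 vs A: payoffs [0, 0] → best response X/Y (payoff 0)
  P2 vs B: payoffs [5, 5] → best response X/Y (payoff 5)
Mutual best responses: (B,X), (B,Y) → Nash equilibria.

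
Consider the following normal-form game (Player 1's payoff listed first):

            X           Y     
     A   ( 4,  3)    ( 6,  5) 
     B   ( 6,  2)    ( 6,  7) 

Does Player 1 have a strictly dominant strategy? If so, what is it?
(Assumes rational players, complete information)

No strictly dominant strategy exists for Player 1

Work:
A strategy strictly dominates another if it gives a strictly higher payoff against every opponent action. Compare each pair of P1's strategies column-by-column:
  A vs B: [4 vs 6, 6 vs 6] → A does not strictly dominate B (column X: 4 ≤ 6)
  B vs A: [6 vs 4, 6 vs 6] → B does not strictly dominate A (column Y: 6 ≤ 6)
No single strategy strictly dominates all others → no strictly dominant strategy.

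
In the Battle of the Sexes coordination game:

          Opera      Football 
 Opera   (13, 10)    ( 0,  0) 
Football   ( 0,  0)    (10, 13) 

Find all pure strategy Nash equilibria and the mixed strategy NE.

Pure NE: (Opera, Opera) and (Football, Football); Mixed NE: p = 0.5652, q = 0.4348

Work:
Check pure NE:
(Opera, Opera): (13, 10) - no unilateral deviation beneficial
(Football, Football): (10, 13) - no unilateral deviation beneficial
Mixed NE: P1 plays Opera with p = 0.5652, P2 plays Opera with q = 0.4348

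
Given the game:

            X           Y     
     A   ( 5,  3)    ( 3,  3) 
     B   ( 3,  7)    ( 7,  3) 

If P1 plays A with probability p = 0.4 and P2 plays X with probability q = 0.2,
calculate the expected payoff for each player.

E[P1] = 5.08, E[P2] = 3.48

Work:
E[P1] = p·q·π₁(A,X) + p·(1-q)·π₁(A,Y) + (1-p)·q·π₁(B,X) + (1-p)·(1-q)·π₁(B,Y)
= 0.4·0.2·5 + 0.4·0.8·3 + 0.6·0.2·3 + 0.6·0.8·7
= 5.08

E[P2] = 3.48 (similar calculation)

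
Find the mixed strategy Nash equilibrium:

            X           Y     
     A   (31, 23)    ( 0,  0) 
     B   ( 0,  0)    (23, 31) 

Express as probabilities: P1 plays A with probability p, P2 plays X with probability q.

p = 0.5741, q = 0.4259

Work:
Find probabilities that make opponent indifferent:
P2 chooses q to make P1 indifferent between A and B
P1 chooses p to make P2 indifferent between X and Y
Mixed NE: P1 plays (A: 0.5741, B: 0.4259), P2 plays (X: 0.4259, Y: 0.5741)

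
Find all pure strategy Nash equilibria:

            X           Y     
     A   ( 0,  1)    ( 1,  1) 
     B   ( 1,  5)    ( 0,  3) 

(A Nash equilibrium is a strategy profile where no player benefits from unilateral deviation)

Nash equilibrium: (A, Y), (B, X)

Work:
Best responses:
  P1 vs X: payoffs [0, 1] → best response B (payoff 1)
  P1 vs Y: payoffs [1, 0] → best response A (payoff 1)
  P2 vs A: payoffs [1, 1] → best response X/Y (payoff 1)
  P2 vs B: payoffs [5, 3] → best response X (payoff 5)
Mutual best responses: (A,Y), (B,X) → Nash equilibria.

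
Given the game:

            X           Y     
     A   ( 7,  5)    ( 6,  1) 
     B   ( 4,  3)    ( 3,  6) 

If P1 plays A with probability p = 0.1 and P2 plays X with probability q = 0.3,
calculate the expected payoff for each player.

E[P1] = 3.6, E[P2] = 4.81

Work:
E[P1] = p·q·π₁(A,X) + p·(1-q)·π₁(A,Y) + (1-p)·q·π₁(B,X) + (1-p)·(1-q)·π₁(B,Y)
= 0.1·0.3·7 + 0.1·0.7·6 + 0.9·0.3·4 + 0.9·0.7·3
= 3.6

E[P2] = 4.81 (similar calculation)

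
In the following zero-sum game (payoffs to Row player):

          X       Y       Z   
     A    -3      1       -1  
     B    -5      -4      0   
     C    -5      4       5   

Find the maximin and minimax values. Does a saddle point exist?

Maximin = -3, Minimax = -3, Saddle: True

Work:
Row minimums: [-3, -5, -5] → maximin = -3
Column maximums: [-3, 4, 5] → minimax = -3
Saddle point exists! Game value = -3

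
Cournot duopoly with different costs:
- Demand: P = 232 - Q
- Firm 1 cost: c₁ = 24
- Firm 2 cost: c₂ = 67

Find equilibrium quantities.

q₁* = 83.67, q₂* = 40.67

Work:
Reaction: q₁ = (232 - 24 - q₂)/2
Reaction: q₂ = (232 - 67 - q₁)/2
Solve simultaneously:
q₁* = (232 - 2×24 + 67)/3 = 83.67
q₂* = (232 - 2×67 + 24)/3 = 40.67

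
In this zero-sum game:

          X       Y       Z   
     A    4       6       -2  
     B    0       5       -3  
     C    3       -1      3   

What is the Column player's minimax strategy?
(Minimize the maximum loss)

Column should play Z, value = 3

Work:
Column player minimizes Row's maximum payoff:
Column X: max payoff to Row = 4
Column Y: max payoff to Row = 6
Column Z: max payoff to Row = 3
Minimum is 3, achieved by column Z.
Minimax strategy: Z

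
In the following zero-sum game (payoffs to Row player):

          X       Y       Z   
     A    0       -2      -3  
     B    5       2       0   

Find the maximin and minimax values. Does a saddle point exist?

Maximin = 0, Minimax = 0, Saddle: True

Work:
Row minimums: [-3, 0] → maximin = 0
Column maximums: [5, 2, 0] → minimax = 0
Saddle point exists! Game value = 0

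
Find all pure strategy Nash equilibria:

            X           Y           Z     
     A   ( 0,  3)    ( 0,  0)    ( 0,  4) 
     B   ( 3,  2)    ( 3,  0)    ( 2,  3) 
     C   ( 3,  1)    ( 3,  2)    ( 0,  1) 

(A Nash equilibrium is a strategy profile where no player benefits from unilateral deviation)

Nash equilibrium: (B, Z), (C, Y)

Work:
Best responses:
  P1 vs X: payoffs [0, 3, 3] → best response B/C (payoff 3)
  P1 vs Y: payoffs [0, 3, 3] → best response B/C (payoff 3)
  P1 vs Z: payoffs [0, 2, 0] → best response B (payoff 2)
  P2 vs A: payoffs [3, 0, 4] → best response Z (payoff 4)
  P2 vs B: payoffs [2, 0, 3] → best response Z (payoff 3)
  P2 vs C: payoffs [1, 2, 1] → best response Y (payoff 2)
Mutual best responses: (B,Z), (C,Y) → Nash equilibria.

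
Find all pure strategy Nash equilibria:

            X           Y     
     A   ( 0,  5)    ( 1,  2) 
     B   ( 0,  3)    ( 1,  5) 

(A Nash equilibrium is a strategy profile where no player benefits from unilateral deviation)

Nash equilibrium: (A, X), (B, Y)

Work:
Best responses:
  P1 vs X: payoffs [0, 0] → best response A/B (payoff 0)
  P1 vs Y: payoffs [1, 1] → best response A/B (payoff 1)
  P2 vs A: payoffs [5, 2] → best response X (payoff 5)
  P2 vs B: payoffs [3, 5] → best response Y (payoff 5)
Mutual best responses: (A,X), (B,Y) → Nash equilibria.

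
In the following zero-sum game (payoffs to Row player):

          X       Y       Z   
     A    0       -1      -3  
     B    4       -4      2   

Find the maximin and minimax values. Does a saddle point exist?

Maximin = -3, Minimax = -1, Saddle: False

Work:
Row minimums: [-3, -4] → maximin = -3
Column maximums: [4, -1, 2] → minimax = -1
No saddle point (maximin ≠ minimax). Mixed strategy needed.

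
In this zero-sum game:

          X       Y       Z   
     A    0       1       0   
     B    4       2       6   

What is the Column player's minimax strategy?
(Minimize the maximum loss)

Column should play Y, value = 2

Work:
Column player minimizes Row's maximum payoff:
Column X: max payoff to Row = 4
Column Y: max payoff to Row = 2
Column Z: max payoff to Row = 6
Minimum is 2, achieved by column Y.
Minimax strategy: Y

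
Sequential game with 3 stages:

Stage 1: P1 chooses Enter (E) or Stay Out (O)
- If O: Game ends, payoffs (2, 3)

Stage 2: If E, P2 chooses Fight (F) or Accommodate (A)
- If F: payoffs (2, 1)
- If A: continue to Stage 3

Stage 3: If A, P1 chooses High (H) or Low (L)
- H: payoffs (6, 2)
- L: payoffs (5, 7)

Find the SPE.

SPE: (E, A, H); Outcome (6, 2)

Work:
Stage 3: P1 chooses H (6 vs 5)
Stage 2: P2: F->1, A->2 (anticipating H). Choose A
Stage 1: P1: O->2, E->6 (anticipating A, H). Choose E
SPE path: E -> A -> H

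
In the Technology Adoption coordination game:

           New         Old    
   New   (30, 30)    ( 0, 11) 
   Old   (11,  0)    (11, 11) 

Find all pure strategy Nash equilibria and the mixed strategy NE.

Pure NE: (New, New) and (Old, Old); Mixed NE: p = 0.3667, q = 0.3667

Work:
Check pure NE:
(New, New): (30, 30) - no unilateral deviation beneficial
(Old, Old): (11, 11) - no unilateral deviation beneficial
Mixed NE: P1 plays New with p = 0.3667, P2 plays New with q = 0.3667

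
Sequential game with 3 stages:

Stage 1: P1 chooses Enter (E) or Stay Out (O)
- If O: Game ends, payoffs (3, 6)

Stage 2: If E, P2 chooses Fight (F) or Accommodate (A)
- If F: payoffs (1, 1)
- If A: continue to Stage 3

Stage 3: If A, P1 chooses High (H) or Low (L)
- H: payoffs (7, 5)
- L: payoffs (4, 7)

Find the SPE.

SPE: (E, A, H); Outcome (7, 5)

Work:
Stage 3: P1 chooses H (7 vs 4)
Stage 2: P2: F->1, A->5 (anticipating H). Choose A
Stage 1: P1: O->3, E->7 (anticipating A, H). Choose E
SPE path: E -> A -> H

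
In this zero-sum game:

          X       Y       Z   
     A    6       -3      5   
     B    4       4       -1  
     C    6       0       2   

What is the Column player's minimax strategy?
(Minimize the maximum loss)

Column should play Y, value = 4

Work:
Column player minimizes Row's maximum payoff:
Column X: max payoff to Row = 6
Column Y: max payoff to Row = 4
Column Z: max payoff to Row = 5
Minimum is 4, achieved by column Y.
Minimax strategy: Y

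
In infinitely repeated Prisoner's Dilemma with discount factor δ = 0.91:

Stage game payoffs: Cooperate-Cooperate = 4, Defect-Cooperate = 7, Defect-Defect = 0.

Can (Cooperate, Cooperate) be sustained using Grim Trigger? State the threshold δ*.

δ* = 0.4286; since δ = 0.91 ≥ 0.4286, cooperation can be sustained

Work:
For Grim Trigger:
Cooperate forever: 4/(1-δ)
Defect then punished: 7 + 0·δ/(1-δ)
Need: 4/(1-δ) ≥ 7 + 0·δ/(1-δ)
Solving: δ ≥ (T-R)/(T-P) = (7-4)/(7-0) = 0.4286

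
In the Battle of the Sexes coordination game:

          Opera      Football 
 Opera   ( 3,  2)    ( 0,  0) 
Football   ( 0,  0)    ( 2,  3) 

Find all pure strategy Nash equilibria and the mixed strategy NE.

Pure NE: (Opera, Opera) and (Football, Football); Mixed NE: p = 0.6, q = 0.4

Work:
Check pure NE:
(Opera, Opera): (3, 2) - no unilateral deviation beneficial
(Football, Football): (2, 3) - no unilateral deviation beneficial
Mixed NE: P1 plays Opera with p = 0.6, P2 plays Opera with q = 0.4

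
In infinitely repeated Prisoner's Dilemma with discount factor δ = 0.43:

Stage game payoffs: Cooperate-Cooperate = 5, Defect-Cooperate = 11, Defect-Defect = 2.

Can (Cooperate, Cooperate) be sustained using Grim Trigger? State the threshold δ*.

δ* = 0.6667; since δ = 0.43 < 0.6667, cooperation cannot be sustained

Work:
For Grim Trigger:
Cooperate forever: 5/(1-δ)
Defect then punished: 11 + 2·δ/(1-δ)
Need: 5/(1-δ) ≥ 11 + 2·δ/(1-δ)
Solving: δ ≥ (T-R)/(T-P) = (11-5)/(11-2) = 0.6667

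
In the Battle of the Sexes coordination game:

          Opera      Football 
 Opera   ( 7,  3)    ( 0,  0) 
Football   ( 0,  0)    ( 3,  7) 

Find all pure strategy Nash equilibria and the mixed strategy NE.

Pure NE: (Opera, Opera) and (Football, Football); Mixed NE: p = 0.7, q = 0.3

Work:
Check pure NE:
(Opera, Opera): (7, 3) - no unilateral deviation beneficial
(Football, Football): (3, 7) - no unilateral deviation beneficial
Mixed NE: P1 plays Opera with p = 0.7, P2 plays Opera with q = 0.3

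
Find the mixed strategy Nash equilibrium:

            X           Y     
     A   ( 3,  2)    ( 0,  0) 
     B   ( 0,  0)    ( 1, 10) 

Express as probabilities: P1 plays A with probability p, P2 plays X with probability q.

p = 0.8333, q = 0.25

Work:
Find probabilities that make opponent indifferent:
P2 chooses q to make P1 indifferent between A and B
P1 chooses p to make P2 indifferent between X and Y
Mixed NE: P1 plays (A: 0.8333, B: 0.1667), P2 plays (X: 0.25, Y: 0.75)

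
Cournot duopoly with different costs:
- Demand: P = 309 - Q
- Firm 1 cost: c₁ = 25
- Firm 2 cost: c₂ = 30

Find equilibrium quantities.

q₁* = 96.33, q₂* = 91.33

Work:
Reaction: q₁ = (309 - 25 - q₂)/2
Reaction: q₂ = (309 - 30 - q₁)/2
Solve simultaneously:
q₁* = (309 - 2×25 + 30)/3 = 96.33
q₂* = (309 - 2×30 + 25)/3 = 91.33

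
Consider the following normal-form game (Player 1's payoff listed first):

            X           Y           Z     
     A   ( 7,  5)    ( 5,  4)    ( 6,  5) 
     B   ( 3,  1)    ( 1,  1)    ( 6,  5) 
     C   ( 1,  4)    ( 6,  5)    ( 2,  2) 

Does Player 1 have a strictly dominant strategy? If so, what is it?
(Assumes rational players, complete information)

No strictly dominant strategy exists for Player 1

Work:
A strategy strictly dominates another if it gives a strictly higher payoff against every opponent action. Compare each pair of P1's strategies column-by-column:
  A vs B: [7 vs 3, 5 vs 1, 6 vs 6] → A does not strictly dominate B (column Z: 6 ≤ 6)
  A vs C: [7 vs 1, 5 vs 6, 6 vs 2] → A does not strictly dominate C (column Y: 5 ≤ 6)
  B vs A: [3 vs 7, 1 vs 5, 6 vs 6] → B does not strictly dominate A (column X: 3 ≤ 7)
  B vs C: [3 vs 1, 1 vs 6, 6 vs 2] → B does not strictly dominate C (column Y: 1 ≤ 6)
  C vs A: [1 vs 7, 6 vs 5, 2 vs 6] → C does not strictly dominate A (column X: 1 ≤ 7)
  C vs B: [1 vs 3, 6 vs 1, 2 vs 6] → C does not strictly dominate B (column X: 1 ≤ 3)
No single strategy strictly dominates all others → no strictly dominant strategy.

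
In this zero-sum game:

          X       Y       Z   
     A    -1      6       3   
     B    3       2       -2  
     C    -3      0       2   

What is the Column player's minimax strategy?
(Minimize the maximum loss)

Column should play X or Z (all achieve the minimum), value = 3

Work:
Column player minimizes Row's maximum payoff:
Column X: max payoff to Row = 3
Column Y: max payoff to Row = 6
Column Z: max payoff to Row = 3
Minimum is 3, achieved by columns X, Z (tied).
Each of X or Z is a minimax strategy.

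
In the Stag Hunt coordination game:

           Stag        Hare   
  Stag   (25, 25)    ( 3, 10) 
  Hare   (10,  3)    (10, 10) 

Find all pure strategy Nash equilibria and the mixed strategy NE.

Pure NE: (Stag, Stag) and (Hare, Hare); Mixed NE: p = 0.3182, q = 0.3182

Work:
Check pure NE:
(Stag, Stag): (25, 25) - no unilateral deviation beneficial
(Hare, Hare): (10, 10) - no unilateral deviation beneficial
Mixed NE: P1 plays Stag with p = 0.3182, P2 plays Stag with q = 0.3182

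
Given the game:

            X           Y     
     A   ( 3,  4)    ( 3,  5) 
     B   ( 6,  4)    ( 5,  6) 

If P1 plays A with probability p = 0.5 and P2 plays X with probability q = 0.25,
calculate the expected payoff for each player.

E[P1] = 4.125, E[P2] = 5.125

Work:
E[P1] = p·q·π₁(A,X) + p·(1-q)·π₁(A,Y) + (1-p)·q·π₁(B,X) + (1-p)·(1-q)·π₁(B,Y)
= 0.5·0.25·3 + 0.5·0.75·3 + 0.5·0.25·6 + 0.5·0.75·5
= 4.125

E[P2] = 5.125 (similar calculation)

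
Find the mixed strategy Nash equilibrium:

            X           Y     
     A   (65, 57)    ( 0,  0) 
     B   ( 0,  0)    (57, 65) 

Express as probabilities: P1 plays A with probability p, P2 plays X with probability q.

p = 0.5328, q = 0.4672

Work:
Find probabilities that make opponent indifferent:
P2 chooses q to make P1 indifferent between A and B
P1 chooses p to make P2 indifferent between X and Y
Mixed NE: P1 plays (A: 0.5328, B: 0.4672), P2 plays (X: 0.4672, Y: 0.5328)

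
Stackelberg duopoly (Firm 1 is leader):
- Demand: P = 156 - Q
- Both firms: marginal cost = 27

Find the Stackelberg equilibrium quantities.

q₁* (leader) = 64.5, q₂* (follower) = 32.25

Work:
Follower's reaction: q₂ = (a - c - q₁)/2
Leader substitutes: π₁ = q₁·(a - q₁ - (a-c-q₁)/2 - c)
FOC: q₁* = (156 - 27)/2 = 64.50
Then: q₂* = (156 - 27 - 64.5)/2 = 32.25
Leader has first-mover advantage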